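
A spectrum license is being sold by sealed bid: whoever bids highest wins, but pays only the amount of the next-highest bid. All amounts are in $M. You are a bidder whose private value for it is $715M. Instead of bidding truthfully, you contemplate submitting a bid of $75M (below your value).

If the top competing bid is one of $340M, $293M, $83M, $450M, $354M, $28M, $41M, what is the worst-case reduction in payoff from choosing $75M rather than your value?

$340M: truthful gives $375M, deviation gives $0M → loss $375M.
$293M: truthful gives $422M, deviation gives $0M → loss $422M.
$83M: truthful gives $632M, deviation gives $0M → loss $632M.
$450M: truthful gives $265M, deviation gives $0M → loss $265M.
$354M: truthful gives $361M, deviation gives $0M → loss $361M.
$28M: same outcome either way → loss $0M.
$41M: same outcome either way → loss $0M.
Maximum loss: $632M.

$632M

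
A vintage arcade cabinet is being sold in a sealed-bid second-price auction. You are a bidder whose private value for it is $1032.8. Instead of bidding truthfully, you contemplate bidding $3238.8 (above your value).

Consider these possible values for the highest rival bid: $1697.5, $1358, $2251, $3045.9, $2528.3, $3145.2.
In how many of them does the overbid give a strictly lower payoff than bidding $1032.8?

6

The deviation hurts exactly when the highest competing bid lies strictly between $1032.8 and $3238.8 — overbidding then wins at a price above your value.
$1697.5: inside the interval → strictly worse (loss $664.7).
$1358: inside the interval → strictly worse (loss $325.2).
$2251: inside the interval → strictly worse (loss $1218.2).
$3045.9: inside the interval → strictly worse (loss $2013.1).
$2528.3: inside the interval → strictly worse (loss $1495.5).
$3145.2: inside the interval → strictly worse (loss $2112.4).
Count: 6.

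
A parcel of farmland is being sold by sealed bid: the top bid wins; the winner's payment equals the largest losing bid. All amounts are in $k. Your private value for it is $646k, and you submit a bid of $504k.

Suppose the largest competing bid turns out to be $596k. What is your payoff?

Your bid $504k is below the highest competing bid $596k, so you lose.
A losing bidder pays nothing and receives nothing: payoff = $0k.

$0k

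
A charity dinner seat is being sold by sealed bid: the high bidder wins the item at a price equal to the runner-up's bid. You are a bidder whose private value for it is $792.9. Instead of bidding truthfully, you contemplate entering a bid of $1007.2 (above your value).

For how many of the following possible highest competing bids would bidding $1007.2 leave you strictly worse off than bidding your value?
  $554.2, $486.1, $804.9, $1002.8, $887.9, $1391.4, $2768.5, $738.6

The deviation hurts exactly when the highest competing bid lies strictly between $792.9 and $1007.2 — overbidding then wins at a price above your value.
$554.2: below both → same outcome either way.
$486.1: below both → same outcome either way.
$804.9: inside the interval → strictly worse (loss $12).
$1002.8: inside the interval → strictly worse (loss $209.9).
$887.9: inside the interval → strictly worse (loss $95).
$1391.4: above both → same outcome either way.
$2768.5: above both → same outcome either way.
$738.6: below both → same outcome either way.
Count: 3.

3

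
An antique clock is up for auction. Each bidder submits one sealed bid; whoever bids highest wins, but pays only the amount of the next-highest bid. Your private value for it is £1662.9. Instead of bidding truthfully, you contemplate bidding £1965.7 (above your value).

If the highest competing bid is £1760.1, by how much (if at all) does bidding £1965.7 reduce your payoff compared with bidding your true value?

Bidding your value £1662.9: you lose (since £1662.9 < £1760.1). Payoff £0.
Bidding £1965.7: you win and pay £1760.1. Payoff £1662.9 − £1760.1 = −£97.2.
The competing bid £1760.1 lies between your value and your inflated bid, so overbidding wins an item priced above your value.
Loss from deviating = £0 − (−£97.2) = £97.2.

£97.2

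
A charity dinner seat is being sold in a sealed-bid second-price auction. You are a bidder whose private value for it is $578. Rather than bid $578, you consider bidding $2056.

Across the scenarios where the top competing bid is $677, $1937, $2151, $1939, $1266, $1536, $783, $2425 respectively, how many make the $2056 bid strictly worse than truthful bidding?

6

The deviation hurts exactly when the highest competing bid lies strictly between $578 and $2056 — overbidding then wins at a price above your value.
$677: inside the interval → strictly worse (loss $99).
$1937: inside the interval → strictly worse (loss $1359).
$2151: above both → same outcome either way.
$1939: inside the interval → strictly worse (loss $1361).
$1266: inside the interval → strictly worse (loss $688).
$1536: inside the interval → strictly worse (loss $958).
$783: inside the interval → strictly worse (loss $205).
$2425: above both → same outcome either way.
Count: 6.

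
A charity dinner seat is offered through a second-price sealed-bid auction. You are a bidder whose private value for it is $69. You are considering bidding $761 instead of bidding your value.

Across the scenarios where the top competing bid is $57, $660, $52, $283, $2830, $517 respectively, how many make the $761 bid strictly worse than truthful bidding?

3

The deviation hurts exactly when the highest competing bid lies strictly between $69 and $761 — overbidding then wins at a price above your value.
$57: below both → same outcome either way.
$660: inside the interval → strictly worse (loss $591).
$52: below both → same outcome either way.
$283: inside the interval → strictly worse (loss $214).
$2830: above both → same outcome either way.
$517: inside the interval → strictly worse (loss $448).
Count: 3.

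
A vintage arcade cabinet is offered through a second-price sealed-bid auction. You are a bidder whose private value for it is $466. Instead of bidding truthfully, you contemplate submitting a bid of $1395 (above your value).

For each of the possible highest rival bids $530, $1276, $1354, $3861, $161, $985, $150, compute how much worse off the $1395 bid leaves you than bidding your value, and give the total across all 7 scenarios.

The deviation costs you only when the competing bid falls strictly between $466 and $1395; elsewhere both bids give the same outcome.
$530: truthful payoff $0, deviation payoff −$64 → loss $64.
$1276: truthful payoff $0, deviation payoff −$810 → loss $810.
$1354: truthful payoff $0, deviation payoff −$888 → loss $888.
$3861: outcomes coincide → loss $0.
$161: outcomes coincide → loss $0.
$985: truthful payoff $0, deviation payoff −$519 → loss $519.
$150: outcomes coincide → loss $0.
Total loss = $64 + $810 + $888 + $519 = $2281.

$2281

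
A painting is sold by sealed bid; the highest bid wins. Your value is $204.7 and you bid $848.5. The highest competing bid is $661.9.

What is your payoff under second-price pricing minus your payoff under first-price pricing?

$186.6

You have the highest bid, so you win under either rule.
Second-price: pay $661.9 → payoff −$457.2.
First-price: pay your own bid $848.5 → payoff −$643.8.
Difference = −$457.2 − (−$643.8) = $186.6.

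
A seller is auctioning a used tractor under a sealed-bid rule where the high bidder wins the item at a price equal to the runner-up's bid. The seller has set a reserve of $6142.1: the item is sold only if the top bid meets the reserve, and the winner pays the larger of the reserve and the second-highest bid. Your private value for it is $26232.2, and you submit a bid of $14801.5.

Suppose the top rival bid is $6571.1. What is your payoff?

Your bid $14801.5 is the highest and exceeds the reserve.
Price = max(second-highest bid, reserve) = max($6571.1, $6142.1) = $6571.1.
Payoff = $26232.2 − $6571.1 = $19661.1.

$19661.1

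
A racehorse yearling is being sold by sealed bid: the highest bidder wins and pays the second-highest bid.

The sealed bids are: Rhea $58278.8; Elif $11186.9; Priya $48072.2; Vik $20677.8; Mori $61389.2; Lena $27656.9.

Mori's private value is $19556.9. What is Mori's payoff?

−$38721.9

Highest bid: Mori at $61389.2, so Mori wins.
Second-highest bid: Rhea at $58278.8 — that is the price the winner pays.
Mori's payoff = value − price = $19556.9 − $58278.8 = −$38721.9.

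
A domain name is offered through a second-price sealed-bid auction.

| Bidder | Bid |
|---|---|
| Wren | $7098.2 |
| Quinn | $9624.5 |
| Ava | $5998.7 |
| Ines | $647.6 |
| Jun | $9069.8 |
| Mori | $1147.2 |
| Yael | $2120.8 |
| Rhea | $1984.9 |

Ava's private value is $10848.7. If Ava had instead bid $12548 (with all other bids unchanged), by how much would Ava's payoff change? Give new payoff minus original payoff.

$1224.2

The highest bid among the other bidders is $9624.5; Ava's bid doesn't change that.
Original bid $5998.7: Ava is not highest (top rival bid is $9624.5); payoff $0.
Alternative bid $12548: Ava is highest, pays the top rival bid $9624.5; payoff $10848.7 − $9624.5 = $1224.2.
Change in payoff = $1224.2 − ($0) = $1224.2.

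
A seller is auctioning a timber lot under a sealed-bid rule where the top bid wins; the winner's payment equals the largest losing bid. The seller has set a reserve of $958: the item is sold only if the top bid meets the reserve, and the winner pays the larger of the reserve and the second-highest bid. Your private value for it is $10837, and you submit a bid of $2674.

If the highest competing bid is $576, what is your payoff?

$9879

Your bid $2674 is the highest and exceeds the reserve.
Price = max(second-highest bid, reserve) = max($576, $958) = $958.
Payoff = $10837 − $958 = $9879.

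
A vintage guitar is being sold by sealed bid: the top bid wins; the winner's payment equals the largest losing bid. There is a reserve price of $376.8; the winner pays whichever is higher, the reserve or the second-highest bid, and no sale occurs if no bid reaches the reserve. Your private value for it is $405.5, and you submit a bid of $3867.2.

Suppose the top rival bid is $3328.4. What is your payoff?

−$2922.9

Your bid $3867.2 is the highest and exceeds the reserve.
Price = max(second-highest bid, reserve) = max($3328.4, $376.8) = $3328.4.
Payoff = $405.5 − $3328.4 = −$2922.9.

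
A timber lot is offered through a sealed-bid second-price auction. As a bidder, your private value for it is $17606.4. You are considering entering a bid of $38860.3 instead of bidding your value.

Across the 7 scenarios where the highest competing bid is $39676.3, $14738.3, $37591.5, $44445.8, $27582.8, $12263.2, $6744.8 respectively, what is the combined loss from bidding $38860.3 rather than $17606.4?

$29961.5

The deviation costs you only when the competing bid falls strictly between $17606.4 and $38860.3; elsewhere both bids give the same outcome.
$39676.3: outcomes coincide → loss $0.
$14738.3: outcomes coincide → loss $0.
$37591.5: truthful payoff $0, deviation payoff −$19985.1 → loss $19985.1.
$44445.8: outcomes coincide → loss $0.
$27582.8: truthful payoff $0, deviation payoff −$9976.4 → loss $9976.4.
$12263.2: outcomes coincide → loss $0.
$6744.8: outcomes coincide → loss $0.
Total loss = $19985.1 + $9976.4 = $29961.5.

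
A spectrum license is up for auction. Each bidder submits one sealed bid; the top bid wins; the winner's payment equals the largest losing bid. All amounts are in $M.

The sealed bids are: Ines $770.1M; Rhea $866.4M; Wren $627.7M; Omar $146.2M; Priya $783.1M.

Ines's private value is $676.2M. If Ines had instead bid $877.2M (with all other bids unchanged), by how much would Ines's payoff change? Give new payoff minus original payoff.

The highest bid among the other bidders is $866.4M; Ines's bid doesn't change that.
Original bid $770.1M: Ines is not highest (top rival bid is $866.4M); payoff $0M.
Alternative bid $877.2M: Ines is highest, pays the top rival bid $866.4M; payoff $676.2M − $866.4M = −$190.2M.
Change in payoff = −$190.2M − ($0M) = −$190.2M.

−$190.2M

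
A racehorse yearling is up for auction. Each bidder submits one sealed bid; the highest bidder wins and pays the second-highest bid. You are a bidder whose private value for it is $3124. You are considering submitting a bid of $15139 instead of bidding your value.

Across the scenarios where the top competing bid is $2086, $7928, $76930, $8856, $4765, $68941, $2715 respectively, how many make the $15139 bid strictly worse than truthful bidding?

3

The deviation hurts exactly when the highest competing bid lies strictly between $3124 and $15139 — overbidding then wins at a price above your value.
$2086: below both → same outcome either way.
$7928: inside the interval → strictly worse (loss $4804).
$76930: above both → same outcome either way.
$8856: inside the interval → strictly worse (loss $5732).
$4765: inside the interval → strictly worse (loss $1641).
$68941: above both → same outcome either way.
$2715: below both → same outcome either way.
Count: 3.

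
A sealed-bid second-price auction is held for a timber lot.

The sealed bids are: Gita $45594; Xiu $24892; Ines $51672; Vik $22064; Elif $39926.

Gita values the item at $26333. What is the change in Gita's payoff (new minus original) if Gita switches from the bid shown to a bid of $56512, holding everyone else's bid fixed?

−$25339

The highest bid among the other bidders is $51672; Gita's bid doesn't change that.
Original bid $45594: Gita is not highest (top rival bid is $51672); payoff $0.
Alternative bid $56512: Gita is highest, pays the top rival bid $51672; payoff $26333 − $51672 = −$25339.
Change in payoff = −$25339 − ($0) = −$25339.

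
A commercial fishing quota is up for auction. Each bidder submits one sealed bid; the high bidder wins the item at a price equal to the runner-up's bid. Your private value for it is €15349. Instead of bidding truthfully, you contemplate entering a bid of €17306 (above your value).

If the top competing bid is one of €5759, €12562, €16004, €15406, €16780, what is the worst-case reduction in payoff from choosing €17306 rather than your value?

€1431

€5759: same outcome either way → loss €0.
€12562: same outcome either way → loss €0.
€16004: truthful gives €0, deviation gives −€655 → loss €655.
€15406: truthful gives €0, deviation gives −€57 → loss €57.
€16780: truthful gives €0, deviation gives −€1431 → loss €1431.
Maximum loss: €1431.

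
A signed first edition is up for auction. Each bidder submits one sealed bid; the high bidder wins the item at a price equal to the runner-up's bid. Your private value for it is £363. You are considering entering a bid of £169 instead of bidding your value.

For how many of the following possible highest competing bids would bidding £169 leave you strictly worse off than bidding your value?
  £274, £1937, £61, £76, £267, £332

The deviation hurts exactly when the highest competing bid lies strictly between £169 and £363 — underbidding then forfeits a profitable win.
£274: inside the interval → strictly worse (loss £89).
£1937: above both → same outcome either way.
£61: below both → same outcome either way.
£76: below both → same outcome either way.
£267: inside the interval → strictly worse (loss £96).
£332: inside the interval → strictly worse (loss £31).
Count: 3.

3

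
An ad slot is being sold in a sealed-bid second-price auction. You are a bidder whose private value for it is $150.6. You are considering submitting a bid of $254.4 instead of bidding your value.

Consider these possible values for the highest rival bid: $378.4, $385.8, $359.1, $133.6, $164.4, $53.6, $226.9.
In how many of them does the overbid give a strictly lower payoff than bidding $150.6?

The deviation hurts exactly when the highest competing bid lies strictly between $150.6 and $254.4 — overbidding then wins at a price above your value.
$378.4: above both → same outcome either way.
$385.8: above both → same outcome either way.
$359.1: above both → same outcome either way.
$133.6: below both → same outcome either way.
$164.4: inside the interval → strictly worse (loss $13.8).
$53.6: below both → same outcome either way.
$226.9: inside the interval → strictly worse (loss $76.3).
Count: 2.

2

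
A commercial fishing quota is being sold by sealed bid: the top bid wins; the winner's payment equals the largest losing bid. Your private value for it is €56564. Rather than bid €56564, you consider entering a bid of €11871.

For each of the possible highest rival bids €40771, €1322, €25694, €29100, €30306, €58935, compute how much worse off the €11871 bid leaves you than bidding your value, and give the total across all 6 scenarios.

The deviation costs you only when the competing bid falls strictly between €11871 and €56564; elsewhere both bids give the same outcome.
€40771: truthful payoff €15793, deviation payoff €0 → loss €15793.
€1322: outcomes coincide → loss €0.
€25694: truthful payoff €30870, deviation payoff €0 → loss €30870.
€29100: truthful payoff €27464, deviation payoff €0 → loss €27464.
€30306: truthful payoff €26258, deviation payoff €0 → loss €26258.
€58935: outcomes coincide → loss €0.
Total loss = €15793 + €30870 + €27464 + €26258 = €100385.
Because the price is fixed by the runner-up's bid, deviating from your value can only change a good outcome into a bad one — never the reverse.

€100385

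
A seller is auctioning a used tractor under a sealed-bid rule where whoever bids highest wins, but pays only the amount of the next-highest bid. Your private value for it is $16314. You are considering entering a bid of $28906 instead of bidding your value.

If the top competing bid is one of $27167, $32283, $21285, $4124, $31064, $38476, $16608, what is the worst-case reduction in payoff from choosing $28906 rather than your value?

$27167: truthful gives $0, deviation gives −$10853 → loss $10853.
$32283: same outcome either way → loss $0.
$21285: truthful gives $0, deviation gives −$4971 → loss $4971.
$4124: same outcome either way → loss $0.
$31064: same outcome either way → loss $0.
$38476: same outcome either way → loss $0.
$16608: truthful gives $0, deviation gives −$294 → loss $294.
Maximum loss: $10853.

$10853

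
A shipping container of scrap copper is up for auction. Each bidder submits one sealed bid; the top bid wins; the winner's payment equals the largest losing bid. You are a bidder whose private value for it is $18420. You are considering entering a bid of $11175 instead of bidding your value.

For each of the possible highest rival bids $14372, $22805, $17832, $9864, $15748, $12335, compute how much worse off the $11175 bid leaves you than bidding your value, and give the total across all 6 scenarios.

$13393

The deviation costs you only when the competing bid falls strictly between $11175 and $18420; elsewhere both bids give the same outcome.
$14372: truthful payoff $4048, deviation payoff $0 → loss $4048.
$22805: outcomes coincide → loss $0.
$17832: truthful payoff $588, deviation payoff $0 → loss $588.
$9864: outcomes coincide → loss $0.
$15748: truthful payoff $2672, deviation payoff $0 → loss $2672.
$12335: truthful payoff $6085, deviation payoff $0 → loss $6085.
Total loss = $4048 + $588 + $2672 + $6085 = $13393.
Truthful bidding weakly dominates here: raising your bid can only win items priced above your value, and lowering it can only forfeit items priced below.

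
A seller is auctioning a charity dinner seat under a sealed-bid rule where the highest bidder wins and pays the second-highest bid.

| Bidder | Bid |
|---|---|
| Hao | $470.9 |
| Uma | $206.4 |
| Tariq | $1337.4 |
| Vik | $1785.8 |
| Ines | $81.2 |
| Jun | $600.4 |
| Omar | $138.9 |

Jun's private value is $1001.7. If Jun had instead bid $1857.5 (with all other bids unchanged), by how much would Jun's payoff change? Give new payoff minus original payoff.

The highest bid among the other bidders is $1785.8; Jun's bid doesn't change that.
Original bid $600.4: Jun is not highest (top rival bid is $1785.8); payoff $0.
Alternative bid $1857.5: Jun is highest, pays the top rival bid $1785.8; payoff $1001.7 − $1785.8 = −$784.1.
Change in payoff = −$784.1 − ($0) = −$784.1.

−$784.1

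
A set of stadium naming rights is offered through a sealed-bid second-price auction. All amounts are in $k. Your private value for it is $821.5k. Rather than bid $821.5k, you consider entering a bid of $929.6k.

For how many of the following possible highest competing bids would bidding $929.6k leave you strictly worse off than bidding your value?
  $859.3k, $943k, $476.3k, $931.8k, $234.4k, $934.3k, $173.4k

1

The deviation hurts exactly when the highest competing bid lies strictly between $821.5k and $929.6k — overbidding then wins at a price above your value.
$859.3k: inside the interval → strictly worse (loss $37.8k).
$943k: above both → same outcome either way.
$476.3k: below both → same outcome either way.
$931.8k: above both → same outcome either way.
$234.4k: below both → same outcome either way.
$934.3k: above both → same outcome either way.
$173.4k: below both → same outcome either way.
Count: 1.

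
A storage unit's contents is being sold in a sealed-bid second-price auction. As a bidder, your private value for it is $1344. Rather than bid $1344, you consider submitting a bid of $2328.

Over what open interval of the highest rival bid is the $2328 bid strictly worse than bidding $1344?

($1344, $2328)

If the competing bid is below $1344, both bids win at the same price — no difference.
If it is above $2328, both bids lose — no difference.
If it lies strictly between $1344 and $2328, bidding your value loses (payoff 0) while bidding $2328 wins at a price above your value (payoff negative).
So the deviation strictly hurts on the open interval ($1344, $2328).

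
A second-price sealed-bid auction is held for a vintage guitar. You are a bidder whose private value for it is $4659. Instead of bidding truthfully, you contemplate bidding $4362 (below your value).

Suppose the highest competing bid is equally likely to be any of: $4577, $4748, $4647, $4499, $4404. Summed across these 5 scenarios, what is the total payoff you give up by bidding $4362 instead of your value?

$509

The deviation costs you only when the competing bid falls strictly between $4362 and $4659; elsewhere both bids give the same outcome.
$4577: truthful payoff $82, deviation payoff $0 → loss $82.
$4748: outcomes coincide → loss $0.
$4647: truthful payoff $12, deviation payoff $0 → loss $12.
$4499: truthful payoff $160, deviation payoff $0 → loss $160.
$4404: truthful payoff $255, deviation payoff $0 → loss $255.
Total loss = $82 + $12 + $160 + $255 = $509.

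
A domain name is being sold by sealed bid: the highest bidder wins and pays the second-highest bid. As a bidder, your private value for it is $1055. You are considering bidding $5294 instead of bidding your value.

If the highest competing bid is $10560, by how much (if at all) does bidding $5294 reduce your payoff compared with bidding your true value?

$0

Bidding your value $1055: you lose (since $1055 < $10560). Payoff $0.
Bidding $5294: you lose. Payoff $0.
Difference = $0 − $0 = $0; both bids lead to the same outcome because the competing bid is above both your value and your alternative bid.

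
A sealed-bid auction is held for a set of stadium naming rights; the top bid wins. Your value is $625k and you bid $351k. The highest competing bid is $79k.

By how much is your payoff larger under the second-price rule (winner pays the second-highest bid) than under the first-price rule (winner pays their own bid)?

You have the highest bid, so you win under either rule.
Second-price: pay $79k → payoff $546k.
First-price: pay your own bid $351k → payoff $274k.
Difference = $546k − ($274k) = $272k.

$272k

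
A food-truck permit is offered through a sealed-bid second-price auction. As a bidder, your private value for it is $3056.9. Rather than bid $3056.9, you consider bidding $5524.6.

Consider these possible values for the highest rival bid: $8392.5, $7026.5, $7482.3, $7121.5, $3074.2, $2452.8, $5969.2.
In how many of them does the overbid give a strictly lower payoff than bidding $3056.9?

The deviation hurts exactly when the highest competing bid lies strictly between $3056.9 and $5524.6 — overbidding then wins at a price above your value.
$8392.5: above both → same outcome either way.
$7026.5: above both → same outcome either way.
$7482.3: above both → same outcome either way.
$7121.5: above both → same outcome either way.
$3074.2: inside the interval → strictly worse (loss $17.3).
$2452.8: below both → same outcome either way.
$5969.2: above both → same outcome either way.
Count: 1.

1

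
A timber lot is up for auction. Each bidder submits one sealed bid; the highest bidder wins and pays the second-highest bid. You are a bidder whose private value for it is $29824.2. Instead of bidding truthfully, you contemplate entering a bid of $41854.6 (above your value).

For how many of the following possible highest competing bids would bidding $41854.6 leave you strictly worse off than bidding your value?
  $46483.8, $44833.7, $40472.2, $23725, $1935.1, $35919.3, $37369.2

The deviation hurts exactly when the highest competing bid lies strictly between $29824.2 and $41854.6 — overbidding then wins at a price above your value.
$46483.8: above both → same outcome either way.
$44833.7: above both → same outcome either way.
$40472.2: inside the interval → strictly worse (loss $10648).
$23725: below both → same outcome either way.
$1935.1: below both → same outcome either way.
$35919.3: inside the interval → strictly worse (loss $6095.1).
$37369.2: inside the interval → strictly worse (loss $7545).
Count: 3.

3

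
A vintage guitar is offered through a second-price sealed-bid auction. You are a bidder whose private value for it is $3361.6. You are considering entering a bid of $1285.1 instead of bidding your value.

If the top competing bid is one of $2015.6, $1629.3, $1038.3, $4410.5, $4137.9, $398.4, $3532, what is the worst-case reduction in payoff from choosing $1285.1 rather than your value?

$2015.6: truthful gives $1346, deviation gives $0 → loss $1346.
$1629.3: truthful gives $1732.3, deviation gives $0 → loss $1732.3.
$1038.3: same outcome either way → loss $0.
$4410.5: same outcome either way → loss $0.
$4137.9: same outcome either way → loss $0.
$398.4: same outcome either way → loss $0.
$3532: same outcome either way → loss $0.
Maximum loss: $1732.3.

$1732.3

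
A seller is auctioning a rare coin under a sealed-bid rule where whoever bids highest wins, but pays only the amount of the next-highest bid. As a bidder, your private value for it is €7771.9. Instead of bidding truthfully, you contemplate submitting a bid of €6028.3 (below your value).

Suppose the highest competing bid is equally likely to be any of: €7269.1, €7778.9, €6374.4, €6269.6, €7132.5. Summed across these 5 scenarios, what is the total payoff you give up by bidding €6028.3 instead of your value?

€4042

The deviation costs you only when the competing bid falls strictly between €6028.3 and €7771.9; elsewhere both bids give the same outcome.
€7269.1: truthful payoff €502.8, deviation payoff €0 → loss €502.8.
€7778.9: outcomes coincide → loss €0.
€6374.4: truthful payoff €1397.5, deviation payoff €0 → loss €1397.5.
€6269.6: truthful payoff €1502.3, deviation payoff €0 → loss €1502.3.
€7132.5: truthful payoff €639.4, deviation payoff €0 → loss €639.4.
Total loss = €502.8 + €1397.5 + €1502.3 + €639.4 = €4042.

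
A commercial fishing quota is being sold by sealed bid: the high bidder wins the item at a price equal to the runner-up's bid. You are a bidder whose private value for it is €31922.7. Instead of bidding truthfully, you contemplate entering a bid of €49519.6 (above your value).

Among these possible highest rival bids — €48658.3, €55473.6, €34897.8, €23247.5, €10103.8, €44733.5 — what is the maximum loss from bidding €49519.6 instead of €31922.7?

€16735.6

€48658.3: truthful gives €0, deviation gives −€16735.6 → loss €16735.6.
€55473.6: same outcome either way → loss €0.
€34897.8: truthful gives €0, deviation gives −€2975.1 → loss €2975.1.
€23247.5: same outcome either way → loss €0.
€10103.8: same outcome either way → loss €0.
€44733.5: truthful gives €0, deviation gives −€12810.8 → loss €12810.8.
Maximum loss: €16735.6.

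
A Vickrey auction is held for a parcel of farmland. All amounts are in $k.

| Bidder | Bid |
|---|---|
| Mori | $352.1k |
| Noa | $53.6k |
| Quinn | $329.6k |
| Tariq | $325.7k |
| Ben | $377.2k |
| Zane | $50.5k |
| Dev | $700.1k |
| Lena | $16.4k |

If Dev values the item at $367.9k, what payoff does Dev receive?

Highest bid: Dev at $700.1k, so Dev wins.
Second-highest bid: Ben at $377.2k — that is the price the winner pays.
Dev's payoff = value − price = $367.9k − $377.2k = −$9.3k.

−$9.3k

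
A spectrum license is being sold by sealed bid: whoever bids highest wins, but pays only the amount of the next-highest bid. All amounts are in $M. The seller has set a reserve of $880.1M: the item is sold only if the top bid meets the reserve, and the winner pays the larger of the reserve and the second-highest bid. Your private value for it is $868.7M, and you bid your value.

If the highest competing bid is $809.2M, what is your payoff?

Your bid $868.7M is the highest bid but falls below the reserve $880.1M, so the item goes unsold. Payoff $0M.

$0M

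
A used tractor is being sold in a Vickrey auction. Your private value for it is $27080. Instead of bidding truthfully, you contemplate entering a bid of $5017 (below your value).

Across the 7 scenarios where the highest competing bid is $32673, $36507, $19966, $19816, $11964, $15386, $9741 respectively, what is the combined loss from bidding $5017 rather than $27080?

The deviation costs you only when the competing bid falls strictly between $5017 and $27080; elsewhere both bids give the same outcome.
$32673: outcomes coincide → loss $0.
$36507: outcomes coincide → loss $0.
$19966: truthful payoff $7114, deviation payoff $0 → loss $7114.
$19816: truthful payoff $7264, deviation payoff $0 → loss $7264.
$11964: truthful payoff $15116, deviation payoff $0 → loss $15116.
$15386: truthful payoff $11694, deviation payoff $0 → loss $11694.
$9741: truthful payoff $17339, deviation payoff $0 → loss $17339.
Total loss = $7114 + $7264 + $15116 + $11694 + $17339 = $58527.

$58527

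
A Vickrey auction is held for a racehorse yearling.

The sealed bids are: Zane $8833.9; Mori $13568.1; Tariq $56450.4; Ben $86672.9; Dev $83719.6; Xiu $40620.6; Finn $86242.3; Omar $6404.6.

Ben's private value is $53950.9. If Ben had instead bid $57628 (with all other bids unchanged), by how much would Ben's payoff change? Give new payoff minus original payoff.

The highest bid among the other bidders is $86242.3; Ben's bid doesn't change that.
Original bid $86672.9: Ben is highest, pays the top rival bid $86242.3; payoff $53950.9 − $86242.3 = −$32291.4.
Alternative bid $57628: Ben is not highest (top rival bid is $86242.3); payoff $0.
Change in payoff = $0 − (−$32291.4) = $32291.4.

$32291.4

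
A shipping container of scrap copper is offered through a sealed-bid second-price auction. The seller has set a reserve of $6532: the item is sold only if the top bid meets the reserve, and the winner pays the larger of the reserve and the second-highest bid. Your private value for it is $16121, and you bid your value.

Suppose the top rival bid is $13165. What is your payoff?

$2956

Your bid $16121 is the highest and exceeds the reserve.
Price = max(second-highest bid, reserve) = max($13165, $6532) = $13165.
Payoff = $16121 − $13165 = $2956.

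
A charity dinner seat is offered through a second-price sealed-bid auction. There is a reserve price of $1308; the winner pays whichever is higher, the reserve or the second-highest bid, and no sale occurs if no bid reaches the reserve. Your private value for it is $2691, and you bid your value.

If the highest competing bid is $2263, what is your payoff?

Your bid $2691 is the highest and exceeds the reserve.
Price = max(second-highest bid, reserve) = max($2263, $1308) = $2263.
Payoff = $2691 − $2263 = $428.

$428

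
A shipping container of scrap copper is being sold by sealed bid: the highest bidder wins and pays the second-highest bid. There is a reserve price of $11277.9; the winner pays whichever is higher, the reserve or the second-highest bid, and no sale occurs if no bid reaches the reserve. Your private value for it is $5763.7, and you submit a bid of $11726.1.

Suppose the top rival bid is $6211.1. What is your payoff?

Your bid $11726.1 is the highest and exceeds the reserve.
Price = max(second-highest bid, reserve) = max($6211.1, $11277.9) = $11277.9.
Payoff = $5763.7 − $11277.9 = −$5514.2.

−$5514.2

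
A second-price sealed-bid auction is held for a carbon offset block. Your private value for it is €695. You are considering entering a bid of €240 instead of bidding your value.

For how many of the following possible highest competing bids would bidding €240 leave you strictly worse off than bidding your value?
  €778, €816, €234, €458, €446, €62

2

The deviation hurts exactly when the highest competing bid lies strictly between €240 and €695 — underbidding then forfeits a profitable win.
€778: above both → same outcome either way.
€816: above both → same outcome either way.
€234: below both → same outcome either way.
€458: inside the interval → strictly worse (loss €237).
€446: inside the interval → strictly worse (loss €249).
€62: below both → same outcome either way.
Count: 2.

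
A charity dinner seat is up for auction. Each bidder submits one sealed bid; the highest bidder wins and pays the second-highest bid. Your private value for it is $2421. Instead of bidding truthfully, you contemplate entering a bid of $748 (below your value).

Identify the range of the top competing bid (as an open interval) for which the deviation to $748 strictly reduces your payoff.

If the competing bid is below $748, both bids win at the same price — no difference.
If it is above $2421, both bids lose — no difference.
If it lies strictly between $748 and $2421, bidding your value wins at a price below your value (positive payoff) while bidding $748 loses (payoff 0).
So the deviation strictly hurts on the open interval ($748, $2421).

($748, $2421)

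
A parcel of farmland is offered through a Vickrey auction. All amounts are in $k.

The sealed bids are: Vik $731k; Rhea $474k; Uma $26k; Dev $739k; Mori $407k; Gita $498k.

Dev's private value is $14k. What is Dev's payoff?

Highest bid: Dev at $739k, so Dev wins.
Second-highest bid: Vik at $731k — that is the price the winner pays.
Dev's payoff = value − price = $14k − $731k = −$717k.

−$717k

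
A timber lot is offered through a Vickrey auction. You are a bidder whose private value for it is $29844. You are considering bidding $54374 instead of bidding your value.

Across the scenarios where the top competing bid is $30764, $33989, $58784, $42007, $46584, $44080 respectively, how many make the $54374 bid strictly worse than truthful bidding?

5

The deviation hurts exactly when the highest competing bid lies strictly between $29844 and $54374 — overbidding then wins at a price above your value.
$30764: inside the interval → strictly worse (loss $920).
$33989: inside the interval → strictly worse (loss $4145).
$58784: above both → same outcome either way.
$42007: inside the interval → strictly worse (loss $12163).
$46584: inside the interval → strictly worse (loss $16740).
$44080: inside the interval → strictly worse (loss $14236).
Count: 5.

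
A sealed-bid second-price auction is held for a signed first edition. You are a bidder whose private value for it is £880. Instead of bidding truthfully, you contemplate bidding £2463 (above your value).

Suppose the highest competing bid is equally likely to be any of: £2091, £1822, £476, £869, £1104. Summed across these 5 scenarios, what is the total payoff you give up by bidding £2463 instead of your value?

£2377

The deviation costs you only when the competing bid falls strictly between £880 and £2463; elsewhere both bids give the same outcome.
£2091: truthful payoff £0, deviation payoff −£1211 → loss £1211.
£1822: truthful payoff £0, deviation payoff −£942 → loss £942.
£476: outcomes coincide → loss £0.
£869: outcomes coincide → loss £0.
£1104: truthful payoff £0, deviation payoff −£224 → loss £224.
Total loss = £1211 + £942 + £224 = £2377.
Because the price is fixed by the runner-up's bid, deviating from your value can only change a good outcome into a bad one — never the reverse.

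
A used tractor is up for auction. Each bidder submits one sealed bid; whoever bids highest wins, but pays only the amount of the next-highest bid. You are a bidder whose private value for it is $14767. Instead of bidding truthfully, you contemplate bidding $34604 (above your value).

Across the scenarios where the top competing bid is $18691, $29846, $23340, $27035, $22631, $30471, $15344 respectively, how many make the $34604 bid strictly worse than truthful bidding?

The deviation hurts exactly when the highest competing bid lies strictly between $14767 and $34604 — overbidding then wins at a price above your value.
$18691: inside the interval → strictly worse (loss $3924).
$29846: inside the interval → strictly worse (loss $15079).
$23340: inside the interval → strictly worse (loss $8573).
$27035: inside the interval → strictly worse (loss $12268).
$22631: inside the interval → strictly worse (loss $7864).
$30471: inside the interval → strictly worse (loss $15704).
$15344: inside the interval → strictly worse (loss $577).
Count: 7.

7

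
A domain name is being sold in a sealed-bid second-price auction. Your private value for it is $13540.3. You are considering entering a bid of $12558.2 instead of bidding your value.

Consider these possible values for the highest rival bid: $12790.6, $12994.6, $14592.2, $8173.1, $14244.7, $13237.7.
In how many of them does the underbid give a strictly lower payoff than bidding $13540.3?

3

The deviation hurts exactly when the highest competing bid lies strictly between $12558.2 and $13540.3 — underbidding then forfeits a profitable win.
$12790.6: inside the interval → strictly worse (loss $749.7).
$12994.6: inside the interval → strictly worse (loss $545.7).
$14592.2: above both → same outcome either way.
$8173.1: below both → same outcome either way.
$14244.7: above both → same outcome either way.
$13237.7: inside the interval → strictly worse (loss $302.6).
Count: 3.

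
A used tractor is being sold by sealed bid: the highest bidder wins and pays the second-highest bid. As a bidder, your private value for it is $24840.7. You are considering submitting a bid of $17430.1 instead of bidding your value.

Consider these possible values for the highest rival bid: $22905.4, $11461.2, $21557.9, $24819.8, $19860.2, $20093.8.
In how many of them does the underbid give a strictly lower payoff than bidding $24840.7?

5

The deviation hurts exactly when the highest competing bid lies strictly between $17430.1 and $24840.7 — underbidding then forfeits a profitable win.
$22905.4: inside the interval → strictly worse (loss $1935.3).
$11461.2: below both → same outcome either way.
$21557.9: inside the interval → strictly worse (loss $3282.8).
$24819.8: inside the interval → strictly worse (loss $20.9).
$19860.2: inside the interval → strictly worse (loss $4980.5).
$20093.8: inside the interval → strictly worse (loss $4746.9).
Count: 5.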